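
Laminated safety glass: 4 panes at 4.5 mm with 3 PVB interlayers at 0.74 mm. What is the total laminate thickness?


Total thickness = glass contribution + PVB contribution
  Glass: 4 * 4.5 = 18.0 mm
  PVB: 3 * 0.74 = 2.22 mm
  Total = 18.0 + 2.22 = 20.22 mm

20.22 mm


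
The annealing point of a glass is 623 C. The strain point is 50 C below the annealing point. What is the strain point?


Strain point = annealing point - difference:
  T_strain = 623 - 50 = 573 C

573 C


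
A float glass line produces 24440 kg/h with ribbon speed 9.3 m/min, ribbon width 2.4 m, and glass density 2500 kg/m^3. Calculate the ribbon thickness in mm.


Ribbon cross-section from mass balance:
  Volume rate = throughput / density = 24440 / 2500 = 9.776 m^3/h
  thickness = volume rate / (speed * 60 * width), i.e.
  thickness = throughput / (60 * speed * width * density) * 1000
  thickness = 24440 / (60 * 9.3 * 2.4 * 2500) * 1000 = 7.3 mm

7.3 mm


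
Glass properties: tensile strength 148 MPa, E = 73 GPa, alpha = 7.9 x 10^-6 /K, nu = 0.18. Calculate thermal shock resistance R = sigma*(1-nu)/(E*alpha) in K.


Thermal shock resistance: R = sigma * (1 - nu) / (E * alpha)
  Numerator = 148 * (1 - 0.18) = 121.36
  Denominator = 73 * 1000 * (7.9 x 10^-6) = 0.5767
  R = 121.36 / 0.5767 = 210.4 K

210.4 K


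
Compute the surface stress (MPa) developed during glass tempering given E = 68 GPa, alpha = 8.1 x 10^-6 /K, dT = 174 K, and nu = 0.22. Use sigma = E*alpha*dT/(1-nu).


Tempering stress: sigma = E * alpha * dT / (1 - nu)
  E (MPa) = 68 * 1000 = 68000
  Numerator = 68000 * (8.1 x 10^-6) * 174 = 95.8392
  Denominator = 1 - 0.22 = 0.78
  sigma = 95.8392 / 0.78 = 122.9 MPa

122.9 MPa


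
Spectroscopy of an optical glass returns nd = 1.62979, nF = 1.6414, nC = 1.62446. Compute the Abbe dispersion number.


Abbe number formula: Vd = (nd - 1) / (nF - nC)
  nd - 1 = 1.62979 - 1 = 0.62979
  nF - nC = 1.6414 - 1.62446 = 0.01694
  Vd = 0.62979 / 0.01694 = 37.18

37.18


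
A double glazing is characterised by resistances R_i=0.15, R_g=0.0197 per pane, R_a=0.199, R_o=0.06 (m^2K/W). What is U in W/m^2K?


Total thermal resistance (series):
  R_total = R_in + R_glass + R_air + R_glass + R_out
  R_total = 0.15 + 0.0197 + 0.199 + 0.0197 + 0.06 = 0.4484 m^2K/W
U-value = 1 / R_total = 1 / 0.4484 = 2.23 W/m^2K

2.23 W/m^2K


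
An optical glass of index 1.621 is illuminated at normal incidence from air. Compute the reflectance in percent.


Fresnel reflectance at normal incidence:
  R = ((n - 1)/(n + 1))^2
  (n - 1)/(n + 1) = (1.621 - 1)/(1.621 + 1) = 0.236932
  R = 0.236932^2 = 0.0561368
  R(%) = 0.0561368 * 100 = 5.614%

5.614%


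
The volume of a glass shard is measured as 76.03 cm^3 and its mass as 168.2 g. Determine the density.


Use the definition of density:
  rho = mass / volume
  rho = 168.2 / 76.03 = 2.212 g/cm^3

2.212 g/cm^3


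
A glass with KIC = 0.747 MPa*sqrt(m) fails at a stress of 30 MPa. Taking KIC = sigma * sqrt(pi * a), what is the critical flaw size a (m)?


Rearrange KIC = sigma * sqrt(pi * a):
  sqrt(pi * a) = KIC / sigma
  sqrt(pi * a) = 0.747 / 30 = 0.0249
  a = (KIC / sigma)^2 / pi
  a = 0.0249^2 / pi = 0.0001974 m

0.0001974 m


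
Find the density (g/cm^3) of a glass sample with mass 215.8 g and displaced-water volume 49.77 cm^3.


Use the definition of density:
  rho = mass / volume
  rho = 215.8 / 49.77 = 4.336 g/cm^3

4.336 g/cm^3


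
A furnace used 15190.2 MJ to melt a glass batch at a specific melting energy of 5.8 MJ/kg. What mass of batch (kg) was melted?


Rearrange E = m * s for m:
  m = E / s
  m = 15190.2 / 5.8 = 2619.0 kg

2619.0 kg


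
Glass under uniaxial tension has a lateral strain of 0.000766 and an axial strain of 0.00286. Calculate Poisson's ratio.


Poisson's ratio: nu = lateral strain / axial strain
  nu = 0.000766 / 0.00286 = 0.2678

0.2678


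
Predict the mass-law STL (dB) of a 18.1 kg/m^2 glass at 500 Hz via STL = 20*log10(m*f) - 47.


Mass law: STL = 20 * log10(m * f) - 47
  m * f = 18.1 * 500 = 9050
  log10(9050) = 3.95665
  STL = 20 * 3.95665 - 47 = 79.133 - 47 = 32.1 dB

32.1 dB


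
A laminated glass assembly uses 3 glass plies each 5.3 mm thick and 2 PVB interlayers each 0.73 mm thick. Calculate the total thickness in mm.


Total thickness = glass contribution + PVB contribution
  Glass: 3 * 5.3 = 15.9 mm
  PVB: 2 * 0.73 = 1.46 mm
  Total = 15.9 + 1.46 = 17.36 mm

17.36 mm


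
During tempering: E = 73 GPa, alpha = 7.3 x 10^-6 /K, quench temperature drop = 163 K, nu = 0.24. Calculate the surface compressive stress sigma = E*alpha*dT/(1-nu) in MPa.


Tempering stress: sigma = E * alpha * dT / (1 - nu)
  E (MPa) = 73 * 1000 = 73000
  Numerator = 73000 * (7.3 x 10^-6) * 163 = 86.8627
  Denominator = 1 - 0.24 = 0.76
  sigma = 86.8627 / 0.76 = 114.3 MPa

114.3 MPa


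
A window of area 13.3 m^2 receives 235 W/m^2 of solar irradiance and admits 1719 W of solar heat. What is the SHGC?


Rearrange Q = Area * SHGC * Irradiance:
  SHGC = Q / (Area * Irradiance)
  SHGC = 1719 / (13.3 * 235) = 0.55

0.55


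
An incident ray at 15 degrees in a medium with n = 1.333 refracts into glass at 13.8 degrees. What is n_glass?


Apply Snell's law: n1 * sin(theta1) = n2 * sin(theta2)
  n2 = n1 * sin(theta1) / sin(theta2)
  sin(15) = 0.258819
  sin(13.8) = 0.238533
  n2 = 1.333 * 0.258819 / 0.238533 = 1.4464

1.4464


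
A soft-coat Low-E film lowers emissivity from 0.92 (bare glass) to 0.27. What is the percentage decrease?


Percentage reduction = (1 - coated/uncoated) * 100
  Ratio = 0.27 / 0.92 = 0.2935
  Reduction = (1 - 0.2935) * 100 = 70.7%

70.7%


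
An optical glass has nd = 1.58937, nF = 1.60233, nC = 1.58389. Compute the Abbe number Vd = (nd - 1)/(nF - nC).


Abbe number formula: Vd = (nd - 1) / (nF - nC)
  nd - 1 = 1.58937 - 1 = 0.58937
  nF - nC = 1.60233 - 1.58389 = 0.01844
  Vd = 0.58937 / 0.01844 = 31.96

31.96


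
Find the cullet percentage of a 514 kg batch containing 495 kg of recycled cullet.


Cullet ratio = (cullet mass / total batch mass) * 100
  Ratio = 495 / 514 * 100 = 96.3%

96.3%


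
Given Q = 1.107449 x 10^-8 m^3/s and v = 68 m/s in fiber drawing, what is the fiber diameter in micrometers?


Cross-sectional area from continuity:
  A = Q / v = 1.107449 x 10^-8 / 68 = 1.628601 x 10^-10 m^2
Diameter from circular cross-section:
  d = sqrt(4A / pi) * 10^6 (m -> um)
  d = sqrt(4 * 1.628601 x 10^-10 / pi) * 10^6 = 14.4 um

14.4 um


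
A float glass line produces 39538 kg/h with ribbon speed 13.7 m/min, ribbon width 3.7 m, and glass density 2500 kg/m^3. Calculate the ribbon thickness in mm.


Ribbon cross-section from mass balance:
  Volume rate = throughput / density = 39538 / 2500 = 15.8152 m^3/h
  thickness = volume rate / (speed * 60 * width), i.e.
  thickness = throughput / (60 * speed * width * density) * 1000
  thickness = 39538 / (60 * 13.7 * 3.7 * 2500) * 1000 = 5.2 mm

5.2 mm


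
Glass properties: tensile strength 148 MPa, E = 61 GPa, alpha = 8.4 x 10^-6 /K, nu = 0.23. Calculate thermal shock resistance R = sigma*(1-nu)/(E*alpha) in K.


Thermal shock resistance: R = sigma * (1 - nu) / (E * alpha)
  Numerator = 148 * (1 - 0.23) = 113.96
  Denominator = 61 * 1000 * (8.4 x 10^-6) = 0.5124
  R = 113.96 / 0.5124 = 222.4 K

222.4 K


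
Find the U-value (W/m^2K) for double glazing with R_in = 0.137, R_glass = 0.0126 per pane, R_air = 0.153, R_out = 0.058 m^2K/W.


Total thermal resistance (series):
  R_total = R_in + R_glass + R_air + R_glass + R_out
  R_total = 0.137 + 0.0126 + 0.153 + 0.0126 + 0.058 = 0.3732 m^2K/W
U-value = 1 / R_total = 1 / 0.3732 = 2.68 W/m^2K

2.68 W/m^2K


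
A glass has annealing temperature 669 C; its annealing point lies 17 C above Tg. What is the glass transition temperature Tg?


Rearrange T_anneal = Tg + offset for Tg:
  Tg = T_anneal - offset = 669 - 17 = 652 C

652 C


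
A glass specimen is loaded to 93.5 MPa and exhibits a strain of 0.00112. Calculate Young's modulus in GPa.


Young's modulus: E = stress / strain
  E = 93.5 MPa / 0.00112 = 83482.14 MPa
Convert to GPa: 83482.14 / 1000 = 83.48 GPa

83.48 GPa


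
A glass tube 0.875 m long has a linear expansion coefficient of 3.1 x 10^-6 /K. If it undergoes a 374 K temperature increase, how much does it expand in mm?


Thermal expansion formula: dL = alpha * L0 * dT
  dL = (3.1 x 10^-6) * 0.875 * 374 = 0.00101447 m
Convert to mm: 0.00101447 * 1000 = 1.0145 mm

1.0145 mm


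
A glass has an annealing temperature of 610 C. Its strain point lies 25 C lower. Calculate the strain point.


Strain point = annealing point - difference:
  T_strain = 610 - 25 = 585 C

585 C


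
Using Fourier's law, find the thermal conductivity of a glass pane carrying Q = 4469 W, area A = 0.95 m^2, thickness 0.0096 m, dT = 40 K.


Fourier's law rearranged: k = Q * t / (A * dT)
  Numerator = 4469 * 0.0096 = 42.9024
  Denominator = 0.95 * 40 = 38.0
  k = 42.9024 / 38.0 = 1.129 W/mK

1.129 W/mK


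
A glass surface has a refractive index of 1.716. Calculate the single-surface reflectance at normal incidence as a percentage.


Fresnel reflectance at normal incidence:
  R = ((n - 1)/(n + 1))^2
  (n - 1)/(n + 1) = (1.716 - 1)/(1.716 + 1) = 0.263623
  R = 0.263623^2 = 0.0694971
  R(%) = 0.0694971 * 100 = 6.95%

6.95%


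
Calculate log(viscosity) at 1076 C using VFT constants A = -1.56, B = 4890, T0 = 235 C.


VFT equation: log(eta) = A + B / (T - T0)
  T - T0 = 1076 - 235 = 841
  B / (T - T0) = 4890 / 841 = 5.815
  log(eta) = -1.56 + 5.815 = 4.255

4.255


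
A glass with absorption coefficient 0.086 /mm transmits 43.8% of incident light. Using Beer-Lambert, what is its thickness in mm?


Rearrange T = exp(-alpha * thickness):
  thickness = -ln(T) / alpha
  T = 43.8/100 = 0.438
  ln(T) = -0.82554
  -ln(T) = 0.82554
  thickness = 0.82554 / 0.086 = 9.6 mm

9.6 mm


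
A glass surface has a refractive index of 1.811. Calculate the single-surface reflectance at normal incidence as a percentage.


Fresnel reflectance at normal incidence:
  R = ((n - 1)/(n + 1))^2
  (n - 1)/(n + 1) = (1.811 - 1)/(1.811 + 1) = 0.288509
  R = 0.288509^2 = 0.0832374
  R(%) = 0.0832374 * 100 = 8.324%

8.324%


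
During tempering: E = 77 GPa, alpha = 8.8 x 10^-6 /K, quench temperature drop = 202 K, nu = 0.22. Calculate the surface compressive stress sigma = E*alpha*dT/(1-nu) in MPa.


Tempering stress: sigma = E * alpha * dT / (1 - nu)
  E (MPa) = 77 * 1000 = 77000
  Numerator = 77000 * (8.8 x 10^-6) * 202 = 136.8752
  Denominator = 1 - 0.22 = 0.78
  sigma = 136.8752 / 0.78 = 175.5 MPa

175.5 MPa


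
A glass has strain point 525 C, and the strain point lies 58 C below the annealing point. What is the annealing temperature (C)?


T_anneal = T_strain + gap:
  T_anneal = 525 + 58 = 583 C

583 C


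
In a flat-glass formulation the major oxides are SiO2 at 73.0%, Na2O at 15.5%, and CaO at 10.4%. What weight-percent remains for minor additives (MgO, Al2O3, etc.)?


Sum the three major oxides:
  SiO2 + Na2O + CaO = 73.0 + 15.5 + 10.4 = 98.9%
Subtract from 100%:
  Others = 100 - 98.9 = 1.1%

1.1%


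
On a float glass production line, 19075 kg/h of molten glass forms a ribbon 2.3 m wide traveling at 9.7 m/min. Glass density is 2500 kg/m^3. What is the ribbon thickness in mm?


Ribbon cross-section from mass balance:
  Volume rate = throughput / density = 19075 / 2500 = 7.63 m^3/h
  thickness = volume rate / (speed * 60 * width), i.e.
  thickness = throughput / (60 * speed * width * density) * 1000
  thickness = 19075 / (60 * 9.7 * 2.3 * 2500) * 1000 = 5.7 mm

5.7 mm


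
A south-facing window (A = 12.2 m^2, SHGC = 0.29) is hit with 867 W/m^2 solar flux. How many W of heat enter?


Solar heat gain: Q = Area * SHGC * Irradiance
  Q = 12.2 * 0.29 * 867 = 3067.4 W

3067.4 W


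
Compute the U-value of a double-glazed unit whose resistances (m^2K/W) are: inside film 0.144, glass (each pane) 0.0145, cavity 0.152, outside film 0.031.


Total thermal resistance (series):
  R_total = R_in + R_glass + R_air + R_glass + R_out
  R_total = 0.144 + 0.0145 + 0.152 + 0.0145 + 0.031 = 0.356 m^2K/W
U-value = 1 / R_total = 1 / 0.356 = 2.809 W/m^2K

2.809 W/m^2K


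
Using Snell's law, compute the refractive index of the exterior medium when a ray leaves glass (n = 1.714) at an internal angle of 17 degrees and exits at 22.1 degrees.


Apply Snell's law: n1 * sin(theta1) = n2 * sin(theta2)
  n2 = n1 * sin(theta1) / sin(theta2)
  sin(17) = 0.292372
  sin(22.1) = 0.376224
  n2 = 1.714 * 0.292372 / 0.376224 = 1.332

1.332


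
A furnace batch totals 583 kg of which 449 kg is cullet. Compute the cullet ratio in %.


Cullet ratio = (cullet mass / total batch mass) * 100
  Ratio = 449 / 583 * 100 = 77.02%

77.02%


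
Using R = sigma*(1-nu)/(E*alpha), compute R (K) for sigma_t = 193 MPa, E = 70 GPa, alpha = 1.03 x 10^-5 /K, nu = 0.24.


Thermal shock resistance: R = sigma * (1 - nu) / (E * alpha)
  Numerator = 193 * (1 - 0.24) = 146.68
  Denominator = 70 * 1000 * (1.03 x 10^-5) = 0.721
  R = 146.68 / 0.721 = 203.4 K

203.4 K


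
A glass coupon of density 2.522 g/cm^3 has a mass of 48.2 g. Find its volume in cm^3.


Rearrange rho = m / V:
  V = m / rho
  V = 48.2 / 2.522 = 19.112 cm^3

19.112 cm^3


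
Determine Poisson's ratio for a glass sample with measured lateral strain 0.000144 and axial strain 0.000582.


Poisson's ratio: nu = lateral strain / axial strain
  nu = 0.000144 / 0.000582 = 0.2474

0.2474


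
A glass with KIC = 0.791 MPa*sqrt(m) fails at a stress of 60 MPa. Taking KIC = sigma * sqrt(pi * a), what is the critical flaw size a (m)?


Rearrange KIC = sigma * sqrt(pi * a):
  sqrt(pi * a) = KIC / sigma
  sqrt(pi * a) = 0.791 / 60 = 0.013183
  a = (KIC / sigma)^2 / pi
  a = 0.013183^2 / pi = 0.0000553 m

0.0000553 m


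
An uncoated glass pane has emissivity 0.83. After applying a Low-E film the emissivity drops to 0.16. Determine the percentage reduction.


Percentage reduction = (1 - coated/uncoated) * 100
  Ratio = 0.16 / 0.83 = 0.1928
  Reduction = (1 - 0.1928) * 100 = 80.7%

80.7%


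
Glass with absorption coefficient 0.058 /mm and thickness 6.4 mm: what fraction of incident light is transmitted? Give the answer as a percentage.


Beer-Lambert law: T = exp(-alpha * thickness)
  exponent = -0.058 * 6.4 = -0.3712
  T = exp(-0.3712) = 0.6899
  Percentage = 0.6899 * 100 = 68.99%

68.99%


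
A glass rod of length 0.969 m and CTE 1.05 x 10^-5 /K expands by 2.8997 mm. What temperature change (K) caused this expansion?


Rearrange dL = alpha * L0 * dT for dT:
  dT = dL / (alpha * L0)
  dL (m) = 2.8997 / 1000 = 0.0028997
  dT = 0.0028997 / ((1.05 x 10^-5) * 0.969) = 285.0 K

285.0 K


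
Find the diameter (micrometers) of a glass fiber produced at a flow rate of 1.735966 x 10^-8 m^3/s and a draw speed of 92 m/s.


Cross-sectional area from continuity:
  A = Q / v = 1.735966 x 10^-8 / 92 = 1.88692 x 10^-10 m^2
Diameter from circular cross-section:
  d = sqrt(4A / pi) * 10^6 (m -> um)
  d = sqrt(4 * 1.88692 x 10^-10 / pi) * 10^6 = 15.5 um

15.5 um


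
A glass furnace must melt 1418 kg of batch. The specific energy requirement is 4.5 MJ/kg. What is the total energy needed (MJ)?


Total energy = mass * specific energy
  E = 1418 * 4.5 = 6381 MJ

6381 MJ


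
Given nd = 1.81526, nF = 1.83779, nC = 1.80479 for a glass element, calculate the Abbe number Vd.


Abbe number formula: Vd = (nd - 1) / (nF - nC)
  nd - 1 = 1.81526 - 1 = 0.81526
  nF - nC = 1.83779 - 1.80479 = 0.033
  Vd = 0.81526 / 0.033 = 24.7

24.7


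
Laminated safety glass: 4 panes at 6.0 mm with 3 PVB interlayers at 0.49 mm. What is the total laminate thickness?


Total thickness = glass contribution + PVB contribution
  Glass: 4 * 6.0 = 24.0 mm
  PVB: 3 * 0.49 = 1.47 mm
  Total = 24.0 + 1.47 = 25.47 mm

25.47 mm


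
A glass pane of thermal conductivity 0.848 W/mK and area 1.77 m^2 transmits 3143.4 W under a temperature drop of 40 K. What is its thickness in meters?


Fourier's law: t = k * A * dT / Q
  t = 0.848 * 1.77 * 40 / 3143.4
  t = 60.0384 / 3143.4 = 0.0191 m

0.0191 m


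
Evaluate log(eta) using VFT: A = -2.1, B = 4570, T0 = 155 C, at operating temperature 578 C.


VFT equation: log(eta) = A + B / (T - T0)
  T - T0 = 578 - 155 = 423
  B / (T - T0) = 4570 / 423 = 10.804
  log(eta) = -2.1 + 10.804 = 8.704

8.704


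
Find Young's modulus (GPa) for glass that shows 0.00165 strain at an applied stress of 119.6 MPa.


Young's modulus: E = stress / strain
  E = 119.6 MPa / 0.00165 = 72484.85 MPa
Convert to GPa: 72484.85 / 1000 = 72.48 GPa

72.48 GPa


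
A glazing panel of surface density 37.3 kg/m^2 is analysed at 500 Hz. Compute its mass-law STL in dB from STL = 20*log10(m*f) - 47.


Mass law: STL = 20 * log10(m * f) - 47
  m * f = 37.3 * 500 = 18650
  log10(18650) = 4.27068
  STL = 20 * 4.27068 - 47 = 85.4136 - 47 = 38.4 dB

38.4 dB


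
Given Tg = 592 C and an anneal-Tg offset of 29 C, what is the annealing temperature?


The annealing temperature is Tg plus the offset:
  T_anneal = 592 + 29 = 621 C

621 C


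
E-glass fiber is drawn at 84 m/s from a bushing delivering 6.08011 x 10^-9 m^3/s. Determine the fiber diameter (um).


Cross-sectional area from continuity:
  A = Q / v = 6.08011 x 10^-9 / 84 = 7.238226 x 10^-11 m^2
Diameter from circular cross-section:
  d = sqrt(4A / pi) * 10^6 (m -> um)
  d = sqrt(4 * 7.238226 x 10^-11 / pi) * 10^6 = 9.6 um

9.6 um


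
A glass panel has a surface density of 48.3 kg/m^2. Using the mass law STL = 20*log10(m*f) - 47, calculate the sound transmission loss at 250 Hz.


Mass law: STL = 20 * log10(m * f) - 47
  m * f = 48.3 * 250 = 12075
  log10(12075) = 4.08189
  STL = 20 * 4.08189 - 47 = 81.6378 - 47 = 34.6 dB

34.6 dB


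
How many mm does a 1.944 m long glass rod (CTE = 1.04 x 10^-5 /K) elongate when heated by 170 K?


Thermal expansion formula: dL = alpha * L0 * dT
  dL = (1.04 x 10^-5) * 1.944 * 170 = 0.00343699 m
Convert to mm: 0.00343699 * 1000 = 3.437 mm

3.437 mm


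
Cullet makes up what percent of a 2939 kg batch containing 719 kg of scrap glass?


Cullet ratio = (cullet mass / total batch mass) * 100
  Ratio = 719 / 2939 * 100 = 24.46%

24.46%


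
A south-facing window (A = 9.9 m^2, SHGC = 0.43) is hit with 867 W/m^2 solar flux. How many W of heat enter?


Solar heat gain: Q = Area * SHGC * Irradiance
  Q = 9.9 * 0.43 * 867 = 3690.8 W

3690.8 W


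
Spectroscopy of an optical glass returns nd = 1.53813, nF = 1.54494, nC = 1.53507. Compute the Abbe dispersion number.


Abbe number formula: Vd = (nd - 1) / (nF - nC)
  nd - 1 = 1.53813 - 1 = 0.53813
  nF - nC = 1.54494 - 1.53507 = 0.00987
  Vd = 0.53813 / 0.00987 = 54.52

54.52


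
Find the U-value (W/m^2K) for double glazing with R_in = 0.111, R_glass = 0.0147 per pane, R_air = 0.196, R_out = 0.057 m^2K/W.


Total thermal resistance (series):
  R_total = R_in + R_glass + R_air + R_glass + R_out
  R_total = 0.111 + 0.0147 + 0.196 + 0.0147 + 0.057 = 0.3934 m^2K/W
U-value = 1 / R_total = 1 / 0.3934 = 2.542 W/m^2K

2.542 W/m^2K


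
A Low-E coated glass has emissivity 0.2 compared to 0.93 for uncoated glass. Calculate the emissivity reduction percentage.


Percentage reduction = (1 - coated/uncoated) * 100
  Ratio = 0.2 / 0.93 = 0.2151
  Reduction = (1 - 0.2151) * 100 = 78.5%

78.5%


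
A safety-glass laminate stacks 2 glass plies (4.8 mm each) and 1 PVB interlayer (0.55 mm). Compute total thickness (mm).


Total thickness = glass contribution + PVB contribution
  Glass: 2 * 4.8 = 9.6 mm
  PVB: 1 * 0.55 = 0.55 mm
  Total = 9.6 + 0.55 = 10.15 mm

10.15 mm


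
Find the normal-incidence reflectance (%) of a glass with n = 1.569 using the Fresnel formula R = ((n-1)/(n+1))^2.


Fresnel reflectance at normal incidence:
  R = ((n - 1)/(n + 1))^2
  (n - 1)/(n + 1) = (1.569 - 1)/(1.569 + 1) = 0.221487
  R = 0.221487^2 = 0.0490565
  R(%) = 0.0490565 * 100 = 4.906%

4.906%


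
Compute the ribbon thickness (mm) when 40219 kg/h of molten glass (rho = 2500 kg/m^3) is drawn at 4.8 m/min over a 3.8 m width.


Ribbon cross-section from mass balance:
  Volume rate = throughput / density = 40219 / 2500 = 16.0876 m^3/h
  thickness = volume rate / (speed * 60 * width), i.e.
  thickness = throughput / (60 * speed * width * density) * 1000
  thickness = 40219 / (60 * 4.8 * 3.8 * 2500) * 1000 = 14.7 mm

14.7 mm


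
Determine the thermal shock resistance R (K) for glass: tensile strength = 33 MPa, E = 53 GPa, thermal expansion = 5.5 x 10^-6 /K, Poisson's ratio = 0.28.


Thermal shock resistance: R = sigma * (1 - nu) / (E * alpha)
  Numerator = 33 * (1 - 0.28) = 23.76
  Denominator = 53 * 1000 * (5.5 x 10^-6) = 0.2915
  R = 23.76 / 0.2915 = 81.5 K

81.5 K


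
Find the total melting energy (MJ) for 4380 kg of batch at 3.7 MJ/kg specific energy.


Total energy = mass * specific energy
  E = 4380 * 3.7 = 16206 MJ

16206 MJ


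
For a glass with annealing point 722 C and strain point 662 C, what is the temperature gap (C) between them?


Gap = T_anneal - T_strain:
  gap = 722 - 662 = 60 C

60 C


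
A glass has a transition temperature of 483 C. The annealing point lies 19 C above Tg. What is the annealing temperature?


The annealing temperature is Tg plus the offset:
  T_anneal = 483 + 19 = 502 C

502 C


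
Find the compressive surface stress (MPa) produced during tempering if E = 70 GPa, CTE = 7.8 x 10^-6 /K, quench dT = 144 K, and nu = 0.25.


Tempering stress: sigma = E * alpha * dT / (1 - nu)
  E (MPa) = 70 * 1000 = 70000
  Numerator = 70000 * (7.8 x 10^-6) * 144 = 78.624
  Denominator = 1 - 0.25 = 0.75
  sigma = 78.624 / 0.75 = 104.8 MPa

104.8 MPa


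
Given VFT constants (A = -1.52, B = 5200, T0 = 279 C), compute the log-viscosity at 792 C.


VFT equation: log(eta) = A + B / (T - T0)
  T - T0 = 792 - 279 = 513
  B / (T - T0) = 5200 / 513 = 10.136
  log(eta) = -1.52 + 10.136 = 8.616

8.616


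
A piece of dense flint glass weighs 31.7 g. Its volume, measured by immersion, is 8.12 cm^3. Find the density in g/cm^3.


Use the definition of density:
  rho = mass / volume
  rho = 31.7 / 8.12 = 3.904 g/cm^3

3.904 g/cm^3


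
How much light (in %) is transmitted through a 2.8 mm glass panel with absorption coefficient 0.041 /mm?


Beer-Lambert law: T = exp(-alpha * thickness)
  exponent = -0.041 * 2.8 = -0.1148
  T = exp(-0.1148) = 0.8915
  Percentage = 0.8915 * 100 = 89.15%

89.15%


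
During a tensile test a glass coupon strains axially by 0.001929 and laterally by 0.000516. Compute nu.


Poisson's ratio: nu = lateral strain / axial strain
  nu = 0.000516 / 0.001929 = 0.2675

0.2675


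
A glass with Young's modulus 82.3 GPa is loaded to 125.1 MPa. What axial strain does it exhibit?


Rearrange E = sigma / epsilon:
  epsilon = sigma / E
  E (MPa) = 82.3 * 1000 = 82300
  epsilon = 125.1 / 82300 = 0.00152

0.00152


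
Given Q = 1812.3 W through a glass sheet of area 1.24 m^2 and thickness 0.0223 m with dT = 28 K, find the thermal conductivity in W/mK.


Fourier's law rearranged: k = Q * t / (A * dT)
  Numerator = 1812.3 * 0.0223 = 40.41429
  Denominator = 1.24 * 28 = 34.72
  k = 40.41429 / 34.72 = 1.164 W/mK

1.164 W/mK


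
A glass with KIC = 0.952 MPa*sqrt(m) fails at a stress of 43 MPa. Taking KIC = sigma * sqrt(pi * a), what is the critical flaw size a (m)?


Rearrange KIC = sigma * sqrt(pi * a):
  sqrt(pi * a) = KIC / sigma
  sqrt(pi * a) = 0.952 / 43 = 0.02214
  a = (KIC / sigma)^2 / pi
  a = 0.02214^2 / pi = 0.000156 m

0.000156 m


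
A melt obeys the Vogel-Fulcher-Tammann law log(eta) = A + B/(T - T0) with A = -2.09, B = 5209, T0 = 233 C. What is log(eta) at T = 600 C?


VFT equation: log(eta) = A + B / (T - T0)
  T - T0 = 600 - 233 = 367
  B / (T - T0) = 5209 / 367 = 14.193
  log(eta) = -2.09 + 14.193 = 12.103

12.103


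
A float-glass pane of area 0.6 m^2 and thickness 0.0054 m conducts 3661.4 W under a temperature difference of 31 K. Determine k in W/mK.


Fourier's law rearranged: k = Q * t / (A * dT)
  Numerator = 3661.4 * 0.0054 = 19.77156
  Denominator = 0.6 * 31 = 18.6
  k = 19.77156 / 18.6 = 1.063 W/mK

1.063 W/mK


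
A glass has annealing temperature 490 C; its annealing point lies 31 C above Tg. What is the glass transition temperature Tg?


Rearrange T_anneal = Tg + offset for Tg:
  Tg = T_anneal - offset = 490 - 31 = 459 C

459 C


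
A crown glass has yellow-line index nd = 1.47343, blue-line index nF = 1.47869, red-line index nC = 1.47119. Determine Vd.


Abbe number formula: Vd = (nd - 1) / (nF - nC)
  nd - 1 = 1.47343 - 1 = 0.47343
  nF - nC = 1.47869 - 1.47119 = 0.0075
  Vd = 0.47343 / 0.0075 = 63.12

63.12


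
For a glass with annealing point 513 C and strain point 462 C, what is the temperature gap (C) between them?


Gap = T_anneal - T_strain:
  gap = 513 - 462 = 51 C

51 C


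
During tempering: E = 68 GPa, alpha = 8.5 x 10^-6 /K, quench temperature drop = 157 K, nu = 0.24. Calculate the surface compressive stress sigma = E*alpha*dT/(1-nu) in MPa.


Tempering stress: sigma = E * alpha * dT / (1 - nu)
  E (MPa) = 68 * 1000 = 68000
  Numerator = 68000 * (8.5 x 10^-6) * 157 = 90.746
  Denominator = 1 - 0.24 = 0.76
  sigma = 90.746 / 0.76 = 119.4 MPa

119.4 MPa


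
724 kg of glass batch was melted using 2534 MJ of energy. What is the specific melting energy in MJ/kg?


Rearrange E = m * s for s:
  s = E / m
  s = 2534 / 724 = 3.5 MJ/kg

3.5 MJ/kg


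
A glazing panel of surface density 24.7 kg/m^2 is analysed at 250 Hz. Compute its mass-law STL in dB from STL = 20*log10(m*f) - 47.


Mass law: STL = 20 * log10(m * f) - 47
  m * f = 24.7 * 250 = 6175
  log10(6175) = 3.79064
  STL = 20 * 3.79064 - 47 = 75.8128 - 47 = 28.8 dB

28.8 dB


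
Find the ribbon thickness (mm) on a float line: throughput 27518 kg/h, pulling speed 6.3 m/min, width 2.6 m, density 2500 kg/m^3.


Ribbon cross-section from mass balance:
  Volume rate = throughput / density = 27518 / 2500 = 11.0072 m^3/h
  thickness = volume rate / (speed * 60 * width), i.e.
  thickness = throughput / (60 * speed * width * density) * 1000
  thickness = 27518 / (60 * 6.3 * 2.6 * 2500) * 1000 = 11.2 mm

11.2 mm


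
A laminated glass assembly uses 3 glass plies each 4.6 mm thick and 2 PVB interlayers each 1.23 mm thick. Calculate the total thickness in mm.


Total thickness = glass contribution + PVB contribution
  Glass: 3 * 4.6 = 13.8 mm
  PVB: 2 * 1.23 = 2.46 mm
  Total = 13.8 + 2.46 = 16.26 mm

16.26 mm


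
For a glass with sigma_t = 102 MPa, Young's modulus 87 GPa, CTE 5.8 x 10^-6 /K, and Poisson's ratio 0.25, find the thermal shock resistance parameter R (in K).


Thermal shock resistance: R = sigma * (1 - nu) / (E * alpha)
  Numerator = 102 * (1 - 0.25) = 76.5
  Denominator = 87 * 1000 * (5.8 x 10^-6) = 0.5046
  R = 76.5 / 0.5046 = 151.6 K

151.6 K


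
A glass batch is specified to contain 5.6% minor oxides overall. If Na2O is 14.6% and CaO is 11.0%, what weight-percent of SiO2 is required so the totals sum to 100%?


Known pieces sum to 100%:
  SiO2 = 100 - (others + Na2O + CaO)
  SiO2 = 100 - (5.6 + 14.6 + 11.0) = 68.8%

68.8%


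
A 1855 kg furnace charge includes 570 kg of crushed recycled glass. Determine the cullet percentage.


Cullet ratio = (cullet mass / total batch mass) * 100
  Ratio = 570 / 1855 * 100 = 30.73%

30.73%


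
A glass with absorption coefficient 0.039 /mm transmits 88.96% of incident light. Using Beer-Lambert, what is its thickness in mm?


Rearrange T = exp(-alpha * thickness):
  thickness = -ln(T) / alpha
  T = 88.96/100 = 0.8896
  ln(T) = -0.11698
  -ln(T) = 0.11698
  thickness = 0.11698 / 0.039 = 3.0 mm

3.0 mm


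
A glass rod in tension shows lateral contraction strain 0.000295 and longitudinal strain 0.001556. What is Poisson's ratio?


Poisson's ratio: nu = lateral strain / axial strain
  nu = 0.000295 / 0.001556 = 0.1896

0.1896


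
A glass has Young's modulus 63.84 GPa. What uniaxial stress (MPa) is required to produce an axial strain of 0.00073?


Rearrange E = sigma / epsilon:
  sigma = E * epsilon
  E (MPa) = 63.84 * 1000 = 63840
  sigma = 63840 * 0.00073 = 46.6 MPa

46.6 MPa


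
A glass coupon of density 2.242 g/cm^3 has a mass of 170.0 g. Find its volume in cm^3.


Rearrange rho = m / V:
  V = m / rho
  V = 170.0 / 2.242 = 75.825 cm^3

75.825 cm^3


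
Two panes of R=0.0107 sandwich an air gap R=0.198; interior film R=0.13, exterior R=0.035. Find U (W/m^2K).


Total thermal resistance (series):
  R_total = R_in + R_glass + R_air + R_glass + R_out
  R_total = 0.13 + 0.0107 + 0.198 + 0.0107 + 0.035 = 0.3844 m^2K/W
U-value = 1 / R_total = 1 / 0.3844 = 2.601 W/m^2K

2.601 W/m^2K


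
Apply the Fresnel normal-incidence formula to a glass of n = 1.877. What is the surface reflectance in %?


Fresnel reflectance at normal incidence:
  R = ((n - 1)/(n + 1))^2
  (n - 1)/(n + 1) = (1.877 - 1)/(1.877 + 1) = 0.304831
  R = 0.304831^2 = 0.0929219
  R(%) = 0.0929219 * 100 = 9.292%

9.292%


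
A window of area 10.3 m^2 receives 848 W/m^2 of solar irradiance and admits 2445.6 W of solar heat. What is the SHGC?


Rearrange Q = Area * SHGC * Irradiance:
  SHGC = Q / (Area * Irradiance)
  SHGC = 2445.6 / (10.3 * 848) = 0.28

0.28


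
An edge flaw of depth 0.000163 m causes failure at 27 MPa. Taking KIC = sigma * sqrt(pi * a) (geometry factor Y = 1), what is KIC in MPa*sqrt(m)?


Fracture toughness: KIC = sigma * sqrt(pi * a)
  pi * a = pi * 0.000163 = 0.00051208
  sqrt(pi * a) = 0.022629
  KIC = 27 * 0.022629 = 0.611 MPa*sqrt(m)

0.611 MPa*sqrt(m)


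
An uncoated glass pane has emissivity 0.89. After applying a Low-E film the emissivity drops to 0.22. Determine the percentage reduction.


Percentage reduction = (1 - coated/uncoated) * 100
  Ratio = 0.22 / 0.89 = 0.2472
  Reduction = (1 - 0.2472) * 100 = 75.3%

75.3%


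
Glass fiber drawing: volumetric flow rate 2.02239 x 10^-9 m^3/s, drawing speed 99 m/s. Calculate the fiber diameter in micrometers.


Cross-sectional area from continuity:
  A = Q / v = 2.02239 x 10^-9 / 99 = 2.042818 x 10^-11 m^2
Diameter from circular cross-section:
  d = sqrt(4A / pi) * 10^6 (m -> um)
  d = sqrt(4 * 2.042818 x 10^-11 / pi) * 10^6 = 5.1 um

5.1 um


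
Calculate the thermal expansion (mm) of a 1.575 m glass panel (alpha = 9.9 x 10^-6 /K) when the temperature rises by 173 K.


Thermal expansion formula: dL = alpha * L0 * dT
  dL = (9.9 x 10^-6) * 1.575 * 173 = 0.0026975 m
Convert to mm: 0.0026975 * 1000 = 2.6975 mm

2.6975 mm


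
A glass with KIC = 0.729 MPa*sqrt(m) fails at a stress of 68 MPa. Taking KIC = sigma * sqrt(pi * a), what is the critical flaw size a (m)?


Rearrange KIC = sigma * sqrt(pi * a):
  sqrt(pi * a) = KIC / sigma
  sqrt(pi * a) = 0.729 / 68 = 0.010721
  a = (KIC / sigma)^2 / pi
  a = 0.010721^2 / pi = 0.0000366 m

0.0000366 m


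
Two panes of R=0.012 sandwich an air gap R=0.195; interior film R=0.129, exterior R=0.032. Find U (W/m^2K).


Total thermal resistance (series):
  R_total = R_in + R_glass + R_air + R_glass + R_out
  R_total = 0.129 + 0.012 + 0.195 + 0.012 + 0.032 = 0.38 m^2K/W
U-value = 1 / R_total = 1 / 0.38 = 2.632 W/m^2K

2.632 W/m^2K


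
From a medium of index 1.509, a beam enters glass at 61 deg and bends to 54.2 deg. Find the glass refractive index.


Apply Snell's law: n1 * sin(theta1) = n2 * sin(theta2)
  n2 = n1 * sin(theta1) / sin(theta2)
  sin(61) = 0.87462
  sin(54.2) = 0.811064
  n2 = 1.509 * 0.87462 / 0.811064 = 1.6272

1.6272


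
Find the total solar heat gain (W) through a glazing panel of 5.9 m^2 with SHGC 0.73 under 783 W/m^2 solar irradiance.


Solar heat gain: Q = Area * SHGC * Irradiance
  Q = 5.9 * 0.73 * 783 = 3372.4 W

3372.4 W


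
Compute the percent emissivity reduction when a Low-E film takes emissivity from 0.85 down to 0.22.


Percentage reduction = (1 - coated/uncoated) * 100
  Ratio = 0.22 / 0.85 = 0.2588
  Reduction = (1 - 0.2588) * 100 = 74.1%

74.1%


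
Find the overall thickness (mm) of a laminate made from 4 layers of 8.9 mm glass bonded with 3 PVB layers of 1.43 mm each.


Total thickness = glass contribution + PVB contribution
  Glass: 4 * 8.9 = 35.6 mm
  PVB: 3 * 1.43 = 4.29 mm
  Total = 35.6 + 4.29 = 39.89 mm

39.89 mm


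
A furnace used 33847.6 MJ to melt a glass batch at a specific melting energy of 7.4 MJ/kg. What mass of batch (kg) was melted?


Rearrange E = m * s for m:
  m = E / s
  m = 33847.6 / 7.4 = 4574.0 kg

4574.0 kg


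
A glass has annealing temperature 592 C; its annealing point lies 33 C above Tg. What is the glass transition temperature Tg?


Rearrange T_anneal = Tg + offset for Tg:
  Tg = T_anneal - offset = 592 - 33 = 559 C

559 C


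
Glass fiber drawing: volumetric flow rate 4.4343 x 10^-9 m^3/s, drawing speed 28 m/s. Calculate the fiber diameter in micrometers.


Cross-sectional area from continuity:
  A = Q / v = 4.4343 x 10^-9 / 28 = 1.583679 x 10^-10 m^2
Diameter from circular cross-section:
  d = sqrt(4A / pi) * 10^6 (m -> um)
  d = sqrt(4 * 1.583679 x 10^-10 / pi) * 10^6 = 14.2 um

14.2 um


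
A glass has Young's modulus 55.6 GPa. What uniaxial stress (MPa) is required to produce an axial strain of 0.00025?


Rearrange E = sigma / epsilon:
  sigma = E * epsilon
  E (MPa) = 55.6 * 1000 = 55600
  sigma = 55600 * 0.00025 = 13.9 MPa

13.9 MPa


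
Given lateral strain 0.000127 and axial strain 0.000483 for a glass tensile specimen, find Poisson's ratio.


Poisson's ratio: nu = lateral strain / axial strain
  nu = 0.000127 / 0.000483 = 0.2629

0.2629


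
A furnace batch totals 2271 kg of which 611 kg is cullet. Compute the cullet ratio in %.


Cullet ratio = (cullet mass / total batch mass) * 100
  Ratio = 611 / 2271 * 100 = 26.9%

26.9%


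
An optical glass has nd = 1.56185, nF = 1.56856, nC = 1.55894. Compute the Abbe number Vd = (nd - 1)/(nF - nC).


Abbe number formula: Vd = (nd - 1) / (nF - nC)
  nd - 1 = 1.56185 - 1 = 0.56185
  nF - nC = 1.56856 - 1.55894 = 0.00962
  Vd = 0.56185 / 0.00962 = 58.4

58.4


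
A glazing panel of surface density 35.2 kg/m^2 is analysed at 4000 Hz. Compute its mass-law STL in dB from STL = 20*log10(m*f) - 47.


Mass law: STL = 20 * log10(m * f) - 47
  m * f = 35.2 * 4000 = 140800
  log10(140800) = 5.1486
  STL = 20 * 5.1486 - 47 = 102.972 - 47 = 56.0 dB

56.0 dB


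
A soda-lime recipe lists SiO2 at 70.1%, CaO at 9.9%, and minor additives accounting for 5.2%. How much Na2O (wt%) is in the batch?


Pieces sum to 100%:
  Na2O = 100 - (SiO2 + CaO + others)
  Na2O = 100 - (70.1 + 9.9 + 5.2) = 14.8%

14.8%


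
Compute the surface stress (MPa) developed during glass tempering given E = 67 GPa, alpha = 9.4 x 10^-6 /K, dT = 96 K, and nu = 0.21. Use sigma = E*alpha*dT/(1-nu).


Tempering stress: sigma = E * alpha * dT / (1 - nu)
  E (MPa) = 67 * 1000 = 67000
  Numerator = 67000 * (9.4 x 10^-6) * 96 = 60.4608
  Denominator = 1 - 0.21 = 0.79
  sigma = 60.4608 / 0.79 = 76.5 MPa

76.5 MPa


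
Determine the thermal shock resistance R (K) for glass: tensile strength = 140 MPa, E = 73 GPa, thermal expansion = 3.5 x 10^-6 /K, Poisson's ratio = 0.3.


Thermal shock resistance: R = sigma * (1 - nu) / (E * alpha)
  Numerator = 140 * (1 - 0.3) = 98.0
  Denominator = 73 * 1000 * (3.5 x 10^-6) = 0.2555
  R = 98.0 / 0.2555 = 383.6 K

383.6 K


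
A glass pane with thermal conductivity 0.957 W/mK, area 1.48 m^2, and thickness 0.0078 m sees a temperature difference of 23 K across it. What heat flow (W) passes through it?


Fourier's law: Q = k * A * dT / t
  Q = 0.957 * 1.48 * 23 / 0.0078
  Q = 32.57628 / 0.0078 = 4176.4 W

4176.4 W


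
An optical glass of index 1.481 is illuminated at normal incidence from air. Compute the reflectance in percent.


Fresnel reflectance at normal incidence:
  R = ((n - 1)/(n + 1))^2
  (n - 1)/(n + 1) = (1.481 - 1)/(1.481 + 1) = 0.193873
  R = 0.193873^2 = 0.0375867
  R(%) = 0.0375867 * 100 = 3.759%

3.759%


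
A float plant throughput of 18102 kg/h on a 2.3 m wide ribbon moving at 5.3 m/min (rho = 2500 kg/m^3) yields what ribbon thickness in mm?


Ribbon cross-section from mass balance:
  Volume rate = throughput / density = 18102 / 2500 = 7.2408 m^3/h
  thickness = volume rate / (speed * 60 * width), i.e.
  thickness = throughput / (60 * speed * width * density) * 1000
  thickness = 18102 / (60 * 5.3 * 2.3 * 2500) * 1000 = 9.9 mm

9.9 mm


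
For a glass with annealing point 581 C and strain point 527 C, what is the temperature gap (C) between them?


Gap = T_anneal - T_strain:
  gap = 581 - 527 = 54 C

54 C


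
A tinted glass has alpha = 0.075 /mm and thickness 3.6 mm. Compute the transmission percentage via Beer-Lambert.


Beer-Lambert law: T = exp(-alpha * thickness)
  exponent = -0.075 * 3.6 = -0.27
  T = exp(-0.27) = 0.7634
  Percentage = 0.7634 * 100 = 76.34%

76.34%


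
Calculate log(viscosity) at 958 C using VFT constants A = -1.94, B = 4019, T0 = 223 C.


VFT equation: log(eta) = A + B / (T - T0)
  T - T0 = 958 - 223 = 735
  B / (T - T0) = 4019 / 735 = 5.468
  log(eta) = -1.94 + 5.468 = 3.528

3.528


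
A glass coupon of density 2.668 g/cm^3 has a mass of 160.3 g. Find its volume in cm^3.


Rearrange rho = m / V:
  V = m / rho
  V = 160.3 / 2.668 = 60.082 cm^3

60.082 cm^3


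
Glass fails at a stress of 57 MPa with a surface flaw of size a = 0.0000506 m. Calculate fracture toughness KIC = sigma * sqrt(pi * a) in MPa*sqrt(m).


Fracture toughness: KIC = sigma * sqrt(pi * a)
  pi * a = pi * 0.0000506 = 0.000158965
  sqrt(pi * a) = 0.012608
  KIC = 57 * 0.012608 = 0.719 MPa*sqrt(m)

0.719 MPa*sqrt(m)


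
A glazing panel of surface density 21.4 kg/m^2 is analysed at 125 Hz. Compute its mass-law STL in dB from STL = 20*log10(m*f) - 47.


Mass law: STL = 20 * log10(m * f) - 47
  m * f = 21.4 * 125 = 2675
  log10(2675) = 3.42732
  STL = 20 * 3.42732 - 47 = 68.5464 - 47 = 21.5 dB

21.5 dB


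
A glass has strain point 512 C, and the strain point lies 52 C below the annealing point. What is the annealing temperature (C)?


T_anneal = T_strain + gap:
  T_anneal = 512 + 52 = 564 C

564 C


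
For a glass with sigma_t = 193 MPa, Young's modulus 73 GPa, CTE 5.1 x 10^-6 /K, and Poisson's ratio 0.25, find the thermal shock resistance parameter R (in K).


Thermal shock resistance: R = sigma * (1 - nu) / (E * alpha)
  Numerator = 193 * (1 - 0.25) = 144.75
  Denominator = 73 * 1000 * (5.1 x 10^-6) = 0.3723
  R = 144.75 / 0.3723 = 388.8 K

388.8 K


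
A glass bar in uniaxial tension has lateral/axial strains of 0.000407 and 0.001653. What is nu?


Poisson's ratio: nu = lateral strain / axial strain
  nu = 0.000407 / 0.001653 = 0.2462

0.2462


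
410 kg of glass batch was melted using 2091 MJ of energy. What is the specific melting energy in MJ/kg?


Rearrange E = m * s for s:
  s = E / m
  s = 2091 / 410 = 5.1 MJ/kg

5.1 MJ/kg


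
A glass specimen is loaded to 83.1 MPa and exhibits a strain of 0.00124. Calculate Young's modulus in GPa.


Young's modulus: E = stress / strain
  E = 83.1 MPa / 0.00124 = 67016.13 MPa
Convert to GPa: 67016.13 / 1000 = 67.02 GPa

67.02 GPa


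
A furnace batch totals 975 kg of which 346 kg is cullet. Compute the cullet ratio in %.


Cullet ratio = (cullet mass / total batch mass) * 100
  Ratio = 346 / 975 * 100 = 35.49%

35.49%


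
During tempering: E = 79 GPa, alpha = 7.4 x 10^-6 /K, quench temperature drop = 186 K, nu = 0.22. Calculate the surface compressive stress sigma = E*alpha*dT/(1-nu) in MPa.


Tempering stress: sigma = E * alpha * dT / (1 - nu)
  E (MPa) = 79 * 1000 = 79000
  Numerator = 79000 * (7.4 x 10^-6) * 186 = 108.7356
  Denominator = 1 - 0.22 = 0.78
  sigma = 108.7356 / 0.78 = 139.4 MPa

139.4 MPa


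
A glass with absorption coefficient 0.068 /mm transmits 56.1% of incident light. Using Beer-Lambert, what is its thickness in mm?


Rearrange T = exp(-alpha * thickness):
  thickness = -ln(T) / alpha
  T = 56.1/100 = 0.561
  ln(T) = -0.57803
  -ln(T) = 0.57803
  thickness = 0.57803 / 0.068 = 8.5 mm

8.5 mm
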